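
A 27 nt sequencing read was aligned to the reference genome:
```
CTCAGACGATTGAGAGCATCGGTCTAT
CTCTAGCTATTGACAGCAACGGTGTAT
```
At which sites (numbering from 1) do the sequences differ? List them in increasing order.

4, 5, 6, 8, 14, 19, 24

Scanning 1-based: 4: A/T; 5: G/A; 6: A/G; 8: G/T; 14: G/C; 19: T/A; 24: C/G.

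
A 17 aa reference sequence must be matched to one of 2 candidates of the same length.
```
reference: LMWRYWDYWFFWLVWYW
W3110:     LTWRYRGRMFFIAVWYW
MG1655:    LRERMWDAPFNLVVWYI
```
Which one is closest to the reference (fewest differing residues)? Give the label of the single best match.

Hamming distances to reference — W3110: 7; MG1655: 9.
Smallest is W3110 with 7 mismatches.

W3110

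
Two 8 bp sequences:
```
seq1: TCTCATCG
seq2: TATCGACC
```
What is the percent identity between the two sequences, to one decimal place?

4 positions differ (2, 5, 6, 8), so 4 of 8 match: 4/8 = 50%.

50.0%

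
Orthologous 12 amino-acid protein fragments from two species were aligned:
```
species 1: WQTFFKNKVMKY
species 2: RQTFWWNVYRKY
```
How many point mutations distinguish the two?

Mismatches (1-based): position 1: W→R; position 5: F→W; position 6: K→W; position 8: K→V; position 9: V→Y; position 10: M→R.

6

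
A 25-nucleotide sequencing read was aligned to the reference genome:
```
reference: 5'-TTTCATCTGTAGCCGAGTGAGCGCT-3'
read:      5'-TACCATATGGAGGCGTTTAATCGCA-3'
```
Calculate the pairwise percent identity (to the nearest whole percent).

10 positions differ (2, 3, 7, 10, 13, 16, 17, 19, 21, 25), so 15 of 25 match: 15/25 = 60%.

60%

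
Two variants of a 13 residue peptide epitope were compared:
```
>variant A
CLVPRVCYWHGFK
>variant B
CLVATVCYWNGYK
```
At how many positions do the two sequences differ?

Mismatches (1-based): position 4: P→A; position 5: R→T; position 10: H→N; position 12: F→Y.

4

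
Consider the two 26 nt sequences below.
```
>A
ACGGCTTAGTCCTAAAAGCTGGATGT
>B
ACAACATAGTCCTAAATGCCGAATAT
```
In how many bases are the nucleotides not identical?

The sequences differ at bases 3, 4, 6, 17, 20, 22, 25 (1-based) — 7 in total.

7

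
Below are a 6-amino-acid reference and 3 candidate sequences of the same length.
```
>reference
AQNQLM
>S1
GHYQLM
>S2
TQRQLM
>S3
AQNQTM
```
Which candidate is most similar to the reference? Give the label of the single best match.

S3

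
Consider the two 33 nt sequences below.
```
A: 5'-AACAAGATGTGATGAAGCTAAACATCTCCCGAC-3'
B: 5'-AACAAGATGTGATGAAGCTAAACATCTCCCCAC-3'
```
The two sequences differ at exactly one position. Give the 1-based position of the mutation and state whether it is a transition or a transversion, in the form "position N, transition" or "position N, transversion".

position 31, transversion

Position 31 changes G→C. G is a purine and C is a pyrimidine, so this is a transversion.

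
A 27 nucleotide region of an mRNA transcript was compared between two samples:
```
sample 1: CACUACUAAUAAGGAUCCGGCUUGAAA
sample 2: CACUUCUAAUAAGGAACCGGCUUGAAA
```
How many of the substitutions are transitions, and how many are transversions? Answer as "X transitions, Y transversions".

0 transitions, 2 transversions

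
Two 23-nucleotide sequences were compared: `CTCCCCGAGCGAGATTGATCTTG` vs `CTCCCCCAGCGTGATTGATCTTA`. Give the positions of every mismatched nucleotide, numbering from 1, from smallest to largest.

7, 12, 23

Differences at position 7 (G→C), position 12 (A→T), position 23 (G→A).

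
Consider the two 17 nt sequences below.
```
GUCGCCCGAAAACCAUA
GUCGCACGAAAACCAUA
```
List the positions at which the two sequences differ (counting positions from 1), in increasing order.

6

Differences at position 6 (C→A).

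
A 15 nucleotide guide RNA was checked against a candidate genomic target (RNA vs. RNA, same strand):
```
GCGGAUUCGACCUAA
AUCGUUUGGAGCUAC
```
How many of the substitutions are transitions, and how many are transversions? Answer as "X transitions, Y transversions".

2 transitions, 5 transversions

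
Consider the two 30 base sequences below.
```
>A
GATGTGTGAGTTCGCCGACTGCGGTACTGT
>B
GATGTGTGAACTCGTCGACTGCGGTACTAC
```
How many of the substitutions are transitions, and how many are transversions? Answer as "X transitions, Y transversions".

5 transitions, 0 transversions

Transitions (purine↔purine or pyrimidine↔pyrimidine): 10 G→A, 11 T→C, 15 C→T, 29 G→A, 30 T→C.
Transversions (purine↔pyrimidine): none.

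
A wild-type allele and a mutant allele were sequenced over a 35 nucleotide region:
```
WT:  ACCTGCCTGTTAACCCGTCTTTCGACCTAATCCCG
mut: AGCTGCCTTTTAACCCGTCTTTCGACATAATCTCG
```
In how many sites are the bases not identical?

Comparing position by position, 4 sites differ: 2 (C/G), 9 (G/T), 27 (C/A), 33 (C/T).

4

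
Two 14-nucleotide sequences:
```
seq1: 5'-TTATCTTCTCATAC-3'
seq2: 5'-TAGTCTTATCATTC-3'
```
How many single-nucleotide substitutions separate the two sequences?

4

Comparing position by position, 4 positions differ: 2 (T/A), 3 (A/G), 8 (C/A), 13 (A/T).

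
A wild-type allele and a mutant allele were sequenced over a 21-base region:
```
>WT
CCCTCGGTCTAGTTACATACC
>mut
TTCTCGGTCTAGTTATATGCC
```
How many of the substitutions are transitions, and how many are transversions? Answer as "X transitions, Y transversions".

4 transitions, 0 transversions

Mismatches (1-based):
base 1: C→T (pyrimidine→pyrimidine, transition)
base 2: C→T (pyrimidine→pyrimidine, transition)
base 16: C→T (pyrimidine→pyrimidine, transition)
base 19: A→G (purine→purine, transition)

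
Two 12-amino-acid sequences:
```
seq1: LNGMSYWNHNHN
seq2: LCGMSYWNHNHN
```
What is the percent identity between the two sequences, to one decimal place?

Mismatch at position 2 (1-based): 1 of 12.
Identical positions: 11/12 = 91.67% → 91.7%.

91.7%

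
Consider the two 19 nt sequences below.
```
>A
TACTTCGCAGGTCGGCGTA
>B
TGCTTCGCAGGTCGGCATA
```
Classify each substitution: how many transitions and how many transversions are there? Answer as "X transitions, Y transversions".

Transitions (purine↔purine or pyrimidine↔pyrimidine): 2 A→G, 17 G→A.
Transversions (purine↔pyrimidine): none.

2 transitions, 0 transversions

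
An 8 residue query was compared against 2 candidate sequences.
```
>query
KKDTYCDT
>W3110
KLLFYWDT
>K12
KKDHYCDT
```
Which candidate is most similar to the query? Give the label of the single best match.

K12

Hamming distances to query — W3110: 4; K12: 1.
Smallest is K12 with 1 mismatch.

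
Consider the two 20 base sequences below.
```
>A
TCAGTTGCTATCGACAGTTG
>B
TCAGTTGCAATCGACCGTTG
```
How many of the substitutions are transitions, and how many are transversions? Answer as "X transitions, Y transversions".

Mismatches (1-based):
site 9: T→A (pyrimidine→purine, transversion)
site 16: A→C (purine→pyrimidine, transversion)

0 transitions, 2 transversions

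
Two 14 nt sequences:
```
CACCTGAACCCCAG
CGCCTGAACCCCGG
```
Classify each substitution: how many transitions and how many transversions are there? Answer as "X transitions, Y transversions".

2 transitions, 0 transversions

Transitions (purine↔purine or pyrimidine↔pyrimidine): 2 A→G, 13 A→G.
Transversions (purine↔pyrimidine): none.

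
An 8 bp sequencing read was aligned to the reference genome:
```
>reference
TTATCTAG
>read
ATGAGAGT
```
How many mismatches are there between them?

7

Mismatches (1-based): position 1: T→A; position 3: A→G; position 4: T→A; position 5: C→G; position 6: T→A; position 7: A→G; position 8: G→T.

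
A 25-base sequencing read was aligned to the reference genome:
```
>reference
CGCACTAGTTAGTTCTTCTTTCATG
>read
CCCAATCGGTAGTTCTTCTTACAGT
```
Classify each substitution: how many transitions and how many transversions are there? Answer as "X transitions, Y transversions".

0 transitions, 7 transversions

Mismatches (1-based):
base 2: G→C (purine→pyrimidine, transversion)
base 5: C→A (pyrimidine→purine, transversion)
base 7: A→C (purine→pyrimidine, transversion)
base 9: T→G (pyrimidine→purine, transversion)
base 21: T→A (pyrimidine→purine, transversion)
base 24: T→G (pyrimidine→purine, transversion)
base 25: G→T (purine→pyrimidine, transversion)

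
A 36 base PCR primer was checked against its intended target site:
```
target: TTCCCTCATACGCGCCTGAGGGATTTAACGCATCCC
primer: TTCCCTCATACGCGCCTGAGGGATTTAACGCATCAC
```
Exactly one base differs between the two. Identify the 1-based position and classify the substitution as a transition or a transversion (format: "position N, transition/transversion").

position 35, transversion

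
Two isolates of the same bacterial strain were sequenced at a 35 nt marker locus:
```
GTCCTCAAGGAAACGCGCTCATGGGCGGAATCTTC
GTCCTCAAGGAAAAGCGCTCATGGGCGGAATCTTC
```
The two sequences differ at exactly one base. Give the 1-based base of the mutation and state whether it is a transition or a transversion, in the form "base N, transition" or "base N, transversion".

The sequences differ only at base 14: C→A (pyrimidine→purine), a transversion.

base 14, transversion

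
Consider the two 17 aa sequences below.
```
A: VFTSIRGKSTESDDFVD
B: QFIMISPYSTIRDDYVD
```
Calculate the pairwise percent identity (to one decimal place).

47.1%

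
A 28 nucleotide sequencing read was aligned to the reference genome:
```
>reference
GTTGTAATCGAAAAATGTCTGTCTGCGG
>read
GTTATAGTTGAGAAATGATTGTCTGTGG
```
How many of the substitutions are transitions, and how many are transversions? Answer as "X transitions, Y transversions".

6 transitions, 1 transversion

Transitions (purine↔purine or pyrimidine↔pyrimidine): 4 G→A, 7 A→G, 9 C→T, 12 A→G, 19 C→T, 26 C→T.
Transversions (purine↔pyrimidine): 18 T→A.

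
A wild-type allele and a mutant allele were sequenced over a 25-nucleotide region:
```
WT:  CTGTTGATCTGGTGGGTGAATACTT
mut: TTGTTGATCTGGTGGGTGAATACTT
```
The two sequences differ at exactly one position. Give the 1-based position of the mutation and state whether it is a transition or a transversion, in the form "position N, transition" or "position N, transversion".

position 1, transition

The sequences differ only at position 1: C→T (pyrimidine→pyrimidine), a transition.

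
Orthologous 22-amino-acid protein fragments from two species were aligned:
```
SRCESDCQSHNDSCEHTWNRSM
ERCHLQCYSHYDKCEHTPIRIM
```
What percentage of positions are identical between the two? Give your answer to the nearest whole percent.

Mismatches at positions 1, 4, 5, 6, 8, 11, 13, 18, 19, 21 (1-based): 10 of 22.
Identical positions: 12/22 = 54.55% → 55%.

55%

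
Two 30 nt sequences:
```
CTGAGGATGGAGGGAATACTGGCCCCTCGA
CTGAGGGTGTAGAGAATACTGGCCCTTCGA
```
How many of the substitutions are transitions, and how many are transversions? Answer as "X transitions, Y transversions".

Mismatches (1-based):
position 7: A→G (purine→purine, transition)
position 10: G→T (purine→pyrimidine, transversion)
position 13: G→A (purine→purine, transition)
position 26: C→T (pyrimidine→pyrimidine, transition)

3 transitions, 1 transversion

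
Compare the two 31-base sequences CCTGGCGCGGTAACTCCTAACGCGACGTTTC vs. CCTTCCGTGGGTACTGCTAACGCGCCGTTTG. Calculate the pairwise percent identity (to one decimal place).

74.2%

8 positions differ (4, 5, 8, 11, 12, 16, 25, 31), so 23 of 31 match: 23/31 = 74.19%.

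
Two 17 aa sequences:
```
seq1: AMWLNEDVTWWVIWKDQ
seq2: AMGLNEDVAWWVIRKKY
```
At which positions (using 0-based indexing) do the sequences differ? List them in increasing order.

Differences at position 2 (W→G), position 8 (T→A), position 13 (W→R), position 15 (D→K), position 16 (Q→Y).

2, 8, 13, 15, 16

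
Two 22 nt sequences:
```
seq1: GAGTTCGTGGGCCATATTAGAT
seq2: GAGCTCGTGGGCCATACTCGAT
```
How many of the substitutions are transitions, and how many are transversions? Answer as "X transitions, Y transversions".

2 transitions, 1 transversion

Transitions (purine↔purine or pyrimidine↔pyrimidine): 4 T→C, 17 T→C.
Transversions (purine↔pyrimidine): 19 A→C.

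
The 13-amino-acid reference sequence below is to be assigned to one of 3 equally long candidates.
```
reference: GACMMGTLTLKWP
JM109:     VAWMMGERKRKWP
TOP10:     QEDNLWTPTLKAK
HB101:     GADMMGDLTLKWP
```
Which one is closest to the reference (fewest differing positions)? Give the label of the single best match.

HB101

Hamming distances to reference — JM109: 6; TOP10: 9; HB101: 2.
Smallest is HB101 with 2 mismatches.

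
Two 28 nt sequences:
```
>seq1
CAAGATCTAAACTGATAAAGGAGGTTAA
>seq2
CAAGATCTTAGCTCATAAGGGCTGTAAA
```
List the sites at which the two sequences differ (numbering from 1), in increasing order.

9, 11, 14, 19, 22, 23, 26

Differences at site 9 (A→T), site 11 (A→G), site 14 (G→C), site 19 (A→G), site 22 (A→C), site 23 (G→T), site 26 (T→A).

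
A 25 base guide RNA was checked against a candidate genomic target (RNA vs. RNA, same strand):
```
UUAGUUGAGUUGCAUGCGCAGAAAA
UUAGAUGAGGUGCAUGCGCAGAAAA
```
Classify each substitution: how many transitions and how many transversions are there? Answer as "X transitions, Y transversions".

Mismatches (1-based):
position 5: U→A (pyrimidine→purine, transversion)
position 10: U→G (pyrimidine→purine, transversion)

0 transitions, 2 transversions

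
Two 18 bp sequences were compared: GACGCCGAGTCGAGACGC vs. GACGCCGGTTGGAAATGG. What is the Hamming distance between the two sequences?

6

Mismatches (1-based): position 8: A→G; position 9: G→T; position 11: C→G; position 14: G→A; position 16: C→T; position 18: C→G.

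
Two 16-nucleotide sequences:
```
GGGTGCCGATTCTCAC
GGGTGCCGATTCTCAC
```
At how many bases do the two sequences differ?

0

The two sequences are identical at every position.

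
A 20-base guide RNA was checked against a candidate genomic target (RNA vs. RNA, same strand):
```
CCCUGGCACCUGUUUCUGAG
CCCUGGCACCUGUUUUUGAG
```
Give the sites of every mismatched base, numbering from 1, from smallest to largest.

16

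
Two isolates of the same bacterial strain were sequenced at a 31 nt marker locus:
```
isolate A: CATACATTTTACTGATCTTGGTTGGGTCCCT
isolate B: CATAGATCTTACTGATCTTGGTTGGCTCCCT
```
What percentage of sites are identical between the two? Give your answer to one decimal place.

90.3%

Mismatches at positions 5, 8, 26 (1-based): 3 of 31.
Identical positions: 28/31 = 90.32% → 90.3%.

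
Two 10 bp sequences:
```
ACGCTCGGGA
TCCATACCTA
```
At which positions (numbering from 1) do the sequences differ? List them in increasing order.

Differences at position 1 (A→T), position 3 (G→C), position 4 (C→A), position 6 (C→A), position 7 (G→C), position 8 (G→C), position 9 (G→T).

1, 3, 4, 6, 7, 8, 9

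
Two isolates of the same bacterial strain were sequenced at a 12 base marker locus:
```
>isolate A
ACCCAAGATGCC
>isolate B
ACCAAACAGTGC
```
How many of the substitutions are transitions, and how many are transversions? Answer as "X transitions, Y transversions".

0 transitions, 5 transversions

Transitions (purine↔purine or pyrimidine↔pyrimidine): none.
Transversions (purine↔pyrimidine): 4 C→A, 7 G→C, 9 T→G, 10 G→T, 11 C→G.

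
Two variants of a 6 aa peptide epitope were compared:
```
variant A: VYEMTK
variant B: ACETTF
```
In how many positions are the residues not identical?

4

The sequences differ at positions 1, 2, 4, 6 (1-based) — 4 in total.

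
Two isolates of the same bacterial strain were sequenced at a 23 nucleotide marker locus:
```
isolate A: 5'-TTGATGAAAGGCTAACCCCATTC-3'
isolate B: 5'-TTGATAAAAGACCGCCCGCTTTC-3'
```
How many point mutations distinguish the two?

7

The sequences differ at positions 6, 11, 13, 14, 15, 18, 20 (1-based) — 7 in total.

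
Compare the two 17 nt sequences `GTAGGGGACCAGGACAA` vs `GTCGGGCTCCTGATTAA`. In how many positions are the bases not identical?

Comparing position by position, 7 positions differ: 3 (A/C), 7 (G/C), 8 (A/T), 11 (A/T), 13 (G/A), 14 (A/T), 15 (C/T).

7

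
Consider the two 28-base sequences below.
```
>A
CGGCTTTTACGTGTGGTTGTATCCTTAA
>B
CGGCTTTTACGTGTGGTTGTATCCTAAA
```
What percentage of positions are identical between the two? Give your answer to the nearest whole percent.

1 position differs (26), so 27 of 28 match: 27/28 = 96.43%.

96%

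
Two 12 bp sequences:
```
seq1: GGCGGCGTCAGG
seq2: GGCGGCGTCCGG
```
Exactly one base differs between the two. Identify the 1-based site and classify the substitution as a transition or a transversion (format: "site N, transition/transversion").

site 10, transversion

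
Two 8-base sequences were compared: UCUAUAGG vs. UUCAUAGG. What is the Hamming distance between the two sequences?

2

Comparing position by position, 2 bases differ: 2 (C/U), 3 (U/C).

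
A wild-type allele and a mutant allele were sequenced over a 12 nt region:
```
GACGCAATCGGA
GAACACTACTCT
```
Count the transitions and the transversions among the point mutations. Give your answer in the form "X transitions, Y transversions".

Mismatches (1-based):
base 3: C→A (pyrimidine→purine, transversion)
base 4: G→C (purine→pyrimidine, transversion)
base 5: C→A (pyrimidine→purine, transversion)
base 6: A→C (purine→pyrimidine, transversion)
base 7: A→T (purine→pyrimidine, transversion)
base 8: T→A (pyrimidine→purine, transversion)
base 10: G→T (purine→pyrimidine, transversion)
base 11: G→C (purine→pyrimidine, transversion)
base 12: A→T (purine→pyrimidine, transversion)

0 transitions, 9 transversions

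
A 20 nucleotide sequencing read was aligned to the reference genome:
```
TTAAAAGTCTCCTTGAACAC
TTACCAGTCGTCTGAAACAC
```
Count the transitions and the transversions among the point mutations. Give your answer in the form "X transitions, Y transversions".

2 transitions, 4 transversions

Mismatches (1-based):
position 4: A→C (purine→pyrimidine, transversion)
position 5: A→C (purine→pyrimidine, transversion)
position 10: T→G (pyrimidine→purine, transversion)
position 11: C→T (pyrimidine→pyrimidine, transition)
position 14: T→G (pyrimidine→purine, transversion)
position 15: G→A (purine→purine, transition)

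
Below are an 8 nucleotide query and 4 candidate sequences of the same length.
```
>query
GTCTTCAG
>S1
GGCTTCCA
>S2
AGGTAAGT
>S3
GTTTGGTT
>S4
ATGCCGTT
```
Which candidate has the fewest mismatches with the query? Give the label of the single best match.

Hamming distances to query — S1: 3; S2: 7; S3: 5; S4: 7.
Smallest is S1 with 3 mismatches.

S1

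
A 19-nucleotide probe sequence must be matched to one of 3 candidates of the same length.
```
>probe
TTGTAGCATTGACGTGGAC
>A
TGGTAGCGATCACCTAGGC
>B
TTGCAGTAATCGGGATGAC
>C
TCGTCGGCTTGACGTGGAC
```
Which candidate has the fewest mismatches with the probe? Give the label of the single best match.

C

A differs at 7 positions; B differs at 8 positions; C differs at 4 positions. The closest is C.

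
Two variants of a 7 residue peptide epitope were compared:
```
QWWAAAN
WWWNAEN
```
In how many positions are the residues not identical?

3

Mismatches (1-based): position 1: Q→W; position 4: A→N; position 6: A→E.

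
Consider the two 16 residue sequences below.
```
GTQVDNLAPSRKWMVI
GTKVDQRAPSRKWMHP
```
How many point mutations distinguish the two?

5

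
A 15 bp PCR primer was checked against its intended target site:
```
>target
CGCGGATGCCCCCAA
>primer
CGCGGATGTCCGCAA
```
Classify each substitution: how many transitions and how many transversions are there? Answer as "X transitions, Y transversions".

Transitions (purine↔purine or pyrimidine↔pyrimidine): 9 C→T.
Transversions (purine↔pyrimidine): 12 C→G.

1 transition, 1 transversion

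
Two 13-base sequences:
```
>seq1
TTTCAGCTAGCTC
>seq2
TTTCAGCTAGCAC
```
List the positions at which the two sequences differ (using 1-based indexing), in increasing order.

12

Scanning 1-based: 12: T/A.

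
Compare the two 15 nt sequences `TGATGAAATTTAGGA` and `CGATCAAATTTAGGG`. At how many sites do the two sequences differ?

Comparing position by position, 3 sites differ: 1 (T/C), 5 (G/C), 15 (A/G).

3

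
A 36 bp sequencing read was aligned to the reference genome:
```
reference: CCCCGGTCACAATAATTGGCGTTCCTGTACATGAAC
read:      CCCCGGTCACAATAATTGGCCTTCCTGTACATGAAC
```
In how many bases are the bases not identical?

1

Mismatches (1-based): base 21: G→C.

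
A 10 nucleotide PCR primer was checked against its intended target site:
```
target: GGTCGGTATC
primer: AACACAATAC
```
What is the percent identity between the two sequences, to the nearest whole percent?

10%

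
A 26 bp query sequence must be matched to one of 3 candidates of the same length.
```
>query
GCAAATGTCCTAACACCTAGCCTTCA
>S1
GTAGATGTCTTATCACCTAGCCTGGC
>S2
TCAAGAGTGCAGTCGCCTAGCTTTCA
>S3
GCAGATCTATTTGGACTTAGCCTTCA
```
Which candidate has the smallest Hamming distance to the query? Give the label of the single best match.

Hamming distances to query — S1: 7; S2: 9; S3: 8.
Smallest is S1 with 7 mismatches.

S1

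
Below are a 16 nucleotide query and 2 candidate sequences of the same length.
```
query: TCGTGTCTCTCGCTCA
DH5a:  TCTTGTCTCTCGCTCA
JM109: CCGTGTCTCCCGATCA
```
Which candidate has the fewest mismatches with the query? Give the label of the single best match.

DH5a differs at 1 position; JM109 differs at 3 positions. The closest is DH5a.

DH5a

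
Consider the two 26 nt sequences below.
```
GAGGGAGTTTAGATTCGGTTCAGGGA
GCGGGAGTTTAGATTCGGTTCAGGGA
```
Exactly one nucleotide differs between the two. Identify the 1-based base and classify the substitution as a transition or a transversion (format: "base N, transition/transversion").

base 2, transversion

Base 2 changes A→C. A is a purine and C is a pyrimidine, so this is a transversion.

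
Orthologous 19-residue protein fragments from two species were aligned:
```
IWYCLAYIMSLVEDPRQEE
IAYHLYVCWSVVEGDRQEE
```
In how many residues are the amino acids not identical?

Comparing position by position, 9 residues differ: 2 (W/A), 4 (C/H), 6 (A/Y), 7 (Y/V), 8 (I/C), 9 (M/W), 11 (L/V), 14 (D/G), 15 (P/D).

9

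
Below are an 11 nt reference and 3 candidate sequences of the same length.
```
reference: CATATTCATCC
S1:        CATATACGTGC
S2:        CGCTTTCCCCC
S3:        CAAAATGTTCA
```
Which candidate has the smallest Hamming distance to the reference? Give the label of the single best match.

S1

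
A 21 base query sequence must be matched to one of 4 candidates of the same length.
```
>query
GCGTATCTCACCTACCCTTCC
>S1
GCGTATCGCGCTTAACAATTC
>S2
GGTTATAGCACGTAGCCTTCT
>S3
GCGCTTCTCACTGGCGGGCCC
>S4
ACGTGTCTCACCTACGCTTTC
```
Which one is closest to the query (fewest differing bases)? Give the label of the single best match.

Hamming distances to query — S1: 7; S2: 7; S3: 9; S4: 4.
Smallest is S4 with 4 mismatches.

S4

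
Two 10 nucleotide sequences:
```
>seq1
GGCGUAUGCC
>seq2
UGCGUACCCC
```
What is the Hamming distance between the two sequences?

3

The sequences differ at positions 1, 7, 8 (1-based) — 3 in total.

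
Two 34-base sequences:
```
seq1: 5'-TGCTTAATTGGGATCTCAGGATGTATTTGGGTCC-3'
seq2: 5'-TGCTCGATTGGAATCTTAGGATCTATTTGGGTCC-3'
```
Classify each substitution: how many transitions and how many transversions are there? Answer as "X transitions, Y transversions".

Transitions (purine↔purine or pyrimidine↔pyrimidine): 5 T→C, 6 A→G, 12 G→A, 17 C→T.
Transversions (purine↔pyrimidine): 23 G→C.

4 transitions, 1 transversion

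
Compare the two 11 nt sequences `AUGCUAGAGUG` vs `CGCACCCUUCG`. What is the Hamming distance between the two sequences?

Comparing position by position, 10 positions differ: 1 (A/C), 2 (U/G), 3 (G/C), 4 (C/A), 5 (U/C), 6 (A/C), 7 (G/C), 8 (A/U), 9 (G/U), 10 (U/C).

10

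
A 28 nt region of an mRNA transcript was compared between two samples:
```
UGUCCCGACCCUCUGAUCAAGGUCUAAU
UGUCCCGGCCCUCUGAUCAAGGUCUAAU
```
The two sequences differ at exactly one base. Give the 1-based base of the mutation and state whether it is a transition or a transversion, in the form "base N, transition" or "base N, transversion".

base 8, transition

Base 8 changes A→G. A is a purine and G is a purine, so this is a transition.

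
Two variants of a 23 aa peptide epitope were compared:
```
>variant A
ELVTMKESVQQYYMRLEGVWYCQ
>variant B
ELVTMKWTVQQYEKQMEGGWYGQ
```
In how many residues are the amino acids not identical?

8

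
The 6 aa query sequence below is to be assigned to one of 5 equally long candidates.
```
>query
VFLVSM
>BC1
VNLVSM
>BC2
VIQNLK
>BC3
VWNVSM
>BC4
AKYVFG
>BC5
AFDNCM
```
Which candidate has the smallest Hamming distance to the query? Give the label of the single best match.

BC1

Hamming distances to query — BC1: 1; BC2: 5; BC3: 2; BC4: 5; BC5: 4.
Smallest is BC1 with 1 mismatch.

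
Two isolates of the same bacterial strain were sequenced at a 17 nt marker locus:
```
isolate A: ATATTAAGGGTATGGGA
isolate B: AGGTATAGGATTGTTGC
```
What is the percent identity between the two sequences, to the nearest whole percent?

41%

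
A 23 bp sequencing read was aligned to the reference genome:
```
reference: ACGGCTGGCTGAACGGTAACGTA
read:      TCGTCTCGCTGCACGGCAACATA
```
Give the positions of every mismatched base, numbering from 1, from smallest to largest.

Scanning 1-based: 1: A/T; 4: G/T; 7: G/C; 12: A/C; 17: T/C; 21: G/A.

1, 4, 7, 12, 17, 21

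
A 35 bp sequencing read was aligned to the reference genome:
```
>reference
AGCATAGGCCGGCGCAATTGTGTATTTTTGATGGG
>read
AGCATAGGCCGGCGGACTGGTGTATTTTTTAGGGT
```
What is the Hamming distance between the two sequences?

Comparing position by position, 6 positions differ: 15 (C/G), 17 (A/C), 19 (T/G), 30 (G/T), 32 (T/G), 35 (G/T).

6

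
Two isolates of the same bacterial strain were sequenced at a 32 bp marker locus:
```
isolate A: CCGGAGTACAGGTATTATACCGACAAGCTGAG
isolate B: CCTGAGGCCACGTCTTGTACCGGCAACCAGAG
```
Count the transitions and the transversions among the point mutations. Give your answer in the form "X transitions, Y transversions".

2 transitions, 7 transversions

Transitions (purine↔purine or pyrimidine↔pyrimidine): 17 A→G, 23 A→G.
Transversions (purine↔pyrimidine): 3 G→T, 7 T→G, 8 A→C, 11 G→C, 14 A→C, 27 G→C, 29 T→A.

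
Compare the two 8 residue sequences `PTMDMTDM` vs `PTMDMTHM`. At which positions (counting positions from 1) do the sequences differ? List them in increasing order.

Differences at position 7 (D→H).

7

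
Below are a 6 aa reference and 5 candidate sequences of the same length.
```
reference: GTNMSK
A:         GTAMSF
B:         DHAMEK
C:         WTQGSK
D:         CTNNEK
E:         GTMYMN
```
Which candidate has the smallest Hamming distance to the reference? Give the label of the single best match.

Hamming distances to reference — A: 2; B: 4; C: 3; D: 3; E: 4.
Smallest is A with 2 mismatches.

A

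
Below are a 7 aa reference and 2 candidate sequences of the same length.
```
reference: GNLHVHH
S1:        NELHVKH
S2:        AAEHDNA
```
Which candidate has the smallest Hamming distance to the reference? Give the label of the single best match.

S1 differs at 3 positions; S2 differs at 6 positions. The closest is S1.

S1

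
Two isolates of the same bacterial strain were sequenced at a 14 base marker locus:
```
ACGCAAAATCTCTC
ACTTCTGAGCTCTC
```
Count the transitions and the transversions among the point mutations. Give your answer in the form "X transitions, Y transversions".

Transitions (purine↔purine or pyrimidine↔pyrimidine): 4 C→T, 7 A→G.
Transversions (purine↔pyrimidine): 3 G→T, 5 A→C, 6 A→T, 9 T→G.

2 transitions, 4 transversions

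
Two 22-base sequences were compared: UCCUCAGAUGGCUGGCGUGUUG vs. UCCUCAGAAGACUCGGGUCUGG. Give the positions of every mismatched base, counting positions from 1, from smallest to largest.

9, 11, 14, 16, 19, 21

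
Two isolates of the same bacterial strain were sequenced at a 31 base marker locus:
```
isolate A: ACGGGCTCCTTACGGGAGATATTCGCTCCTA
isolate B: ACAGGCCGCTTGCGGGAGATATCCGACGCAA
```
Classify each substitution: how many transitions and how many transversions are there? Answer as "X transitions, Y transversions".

5 transitions, 4 transversions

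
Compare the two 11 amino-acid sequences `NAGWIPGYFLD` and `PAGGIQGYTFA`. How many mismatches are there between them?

6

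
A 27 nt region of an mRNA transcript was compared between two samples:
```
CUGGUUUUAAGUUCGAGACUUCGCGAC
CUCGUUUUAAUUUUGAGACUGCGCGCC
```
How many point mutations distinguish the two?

Comparing position by position, 5 bases differ: 3 (G/C), 11 (G/U), 14 (C/U), 21 (U/G), 26 (A/C).

5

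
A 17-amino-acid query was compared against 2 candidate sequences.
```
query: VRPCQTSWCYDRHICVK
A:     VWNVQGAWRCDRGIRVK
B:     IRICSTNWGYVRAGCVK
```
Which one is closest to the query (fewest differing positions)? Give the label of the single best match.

Hamming distances to query — A: 9; B: 8.
Smallest is B with 8 mismatches.

B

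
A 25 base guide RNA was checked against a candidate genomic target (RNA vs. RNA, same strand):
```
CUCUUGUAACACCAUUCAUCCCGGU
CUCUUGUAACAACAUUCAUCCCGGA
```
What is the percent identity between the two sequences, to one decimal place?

92.0%

Mismatches at positions 12, 25 (1-based): 2 of 25.
Identical positions: 23/25 = 92% → 92.0%.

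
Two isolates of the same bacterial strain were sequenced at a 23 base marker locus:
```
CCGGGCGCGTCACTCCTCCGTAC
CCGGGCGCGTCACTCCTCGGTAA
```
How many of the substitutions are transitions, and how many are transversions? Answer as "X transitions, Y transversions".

0 transitions, 2 transversions

Transitions (purine↔purine or pyrimidine↔pyrimidine): none.
Transversions (purine↔pyrimidine): 19 C→G, 23 C→A.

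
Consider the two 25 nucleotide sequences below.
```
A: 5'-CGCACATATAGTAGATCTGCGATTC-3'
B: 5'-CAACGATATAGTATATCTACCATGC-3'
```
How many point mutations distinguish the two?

8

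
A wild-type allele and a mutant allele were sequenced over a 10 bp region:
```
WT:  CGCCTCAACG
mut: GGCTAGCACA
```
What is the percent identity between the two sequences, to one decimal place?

40.0%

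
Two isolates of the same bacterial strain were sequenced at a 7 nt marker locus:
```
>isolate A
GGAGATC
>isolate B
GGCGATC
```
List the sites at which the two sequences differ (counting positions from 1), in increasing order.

Scanning 1-based: 3: A/C.

3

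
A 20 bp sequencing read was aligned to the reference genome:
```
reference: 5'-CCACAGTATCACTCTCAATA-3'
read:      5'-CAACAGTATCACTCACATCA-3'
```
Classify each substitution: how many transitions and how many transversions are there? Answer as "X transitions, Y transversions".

1 transition, 3 transversions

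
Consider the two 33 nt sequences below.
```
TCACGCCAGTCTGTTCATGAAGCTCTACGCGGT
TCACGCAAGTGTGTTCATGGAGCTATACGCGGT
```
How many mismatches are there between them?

Comparing position by position, 4 sites differ: 7 (C/A), 11 (C/G), 20 (A/G), 25 (C/A).

4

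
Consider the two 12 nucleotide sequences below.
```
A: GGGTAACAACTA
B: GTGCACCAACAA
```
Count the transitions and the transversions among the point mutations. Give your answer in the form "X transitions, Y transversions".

1 transition, 3 transversions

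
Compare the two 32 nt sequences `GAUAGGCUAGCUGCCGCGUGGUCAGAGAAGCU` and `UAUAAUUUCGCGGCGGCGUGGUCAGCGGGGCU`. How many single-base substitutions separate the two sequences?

10

The sequences differ at sites 1, 5, 6, 7, 9, 12, 15, 26, 28, 29 (1-based) — 10 in total.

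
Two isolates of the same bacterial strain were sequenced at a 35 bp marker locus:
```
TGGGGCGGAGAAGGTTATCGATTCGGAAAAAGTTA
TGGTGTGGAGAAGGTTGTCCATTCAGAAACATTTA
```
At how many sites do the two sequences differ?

Mismatches (1-based): site 4: G→T; site 6: C→T; site 17: A→G; site 20: G→C; site 25: G→A; site 30: A→C; site 32: G→T.

7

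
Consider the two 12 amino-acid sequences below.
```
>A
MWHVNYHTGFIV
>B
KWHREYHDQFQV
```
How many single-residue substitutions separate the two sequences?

6

Comparing position by position, 6 positions differ: 1 (M/K), 4 (V/R), 5 (N/E), 8 (T/D), 9 (G/Q), 11 (I/Q).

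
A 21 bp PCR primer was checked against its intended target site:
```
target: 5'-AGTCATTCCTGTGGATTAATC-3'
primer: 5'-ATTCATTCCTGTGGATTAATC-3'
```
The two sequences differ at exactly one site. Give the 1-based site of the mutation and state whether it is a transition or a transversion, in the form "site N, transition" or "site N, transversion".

site 2, transversion

The sequences differ only at site 2: G→T (purine→pyrimidine), a transversion.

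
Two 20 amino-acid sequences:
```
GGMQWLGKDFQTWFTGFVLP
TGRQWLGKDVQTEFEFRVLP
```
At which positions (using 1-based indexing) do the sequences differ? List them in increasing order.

Scanning 1-based: 1: G/T; 3: M/R; 10: F/V; 13: W/E; 15: T/E; 16: G/F; 17: F/R.

1, 3, 10, 13, 15, 16, 17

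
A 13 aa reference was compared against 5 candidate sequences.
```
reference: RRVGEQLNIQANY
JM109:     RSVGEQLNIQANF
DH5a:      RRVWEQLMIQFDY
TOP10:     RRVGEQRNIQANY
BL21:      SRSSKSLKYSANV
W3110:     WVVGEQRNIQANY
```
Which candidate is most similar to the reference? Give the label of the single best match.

Hamming distances to reference — JM109: 2; DH5a: 4; TOP10: 1; BL21: 9; W3110: 3.
Smallest is TOP10 with 1 mismatch.

TOP10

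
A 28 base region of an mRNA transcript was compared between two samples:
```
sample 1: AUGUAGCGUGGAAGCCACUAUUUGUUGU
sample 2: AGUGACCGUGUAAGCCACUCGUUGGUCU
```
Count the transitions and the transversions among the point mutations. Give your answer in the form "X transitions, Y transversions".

Mismatches (1-based):
base 2: U→G (pyrimidine→purine, transversion)
base 3: G→U (purine→pyrimidine, transversion)
base 4: U→G (pyrimidine→purine, transversion)
base 6: G→C (purine→pyrimidine, transversion)
base 11: G→U (purine→pyrimidine, transversion)
base 20: A→C (purine→pyrimidine, transversion)
base 21: U→G (pyrimidine→purine, transversion)
base 25: U→G (pyrimidine→purine, transversion)
base 27: G→C (purine→pyrimidine, transversion)

0 transitions, 9 transversions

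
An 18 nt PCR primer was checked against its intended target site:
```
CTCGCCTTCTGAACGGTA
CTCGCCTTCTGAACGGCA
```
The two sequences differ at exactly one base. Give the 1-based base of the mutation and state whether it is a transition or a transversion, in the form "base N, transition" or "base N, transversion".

base 17, transition

The sequences differ only at base 17: T→C (pyrimidine→pyrimidine), a transition.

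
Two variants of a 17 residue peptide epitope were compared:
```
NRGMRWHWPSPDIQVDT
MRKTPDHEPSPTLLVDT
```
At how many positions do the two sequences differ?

9

The sequences differ at positions 1, 3, 4, 5, 6, 8, 12, 13, 14 (1-based) — 9 in total.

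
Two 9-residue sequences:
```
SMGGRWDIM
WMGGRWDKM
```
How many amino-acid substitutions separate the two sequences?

2

The sequences differ at residues 1, 8 (1-based) — 2 in total.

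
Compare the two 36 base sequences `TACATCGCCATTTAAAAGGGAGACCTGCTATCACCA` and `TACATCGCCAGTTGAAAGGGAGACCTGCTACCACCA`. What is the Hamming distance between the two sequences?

Mismatches (1-based): position 11: T→G; position 14: A→G; position 31: T→C.

3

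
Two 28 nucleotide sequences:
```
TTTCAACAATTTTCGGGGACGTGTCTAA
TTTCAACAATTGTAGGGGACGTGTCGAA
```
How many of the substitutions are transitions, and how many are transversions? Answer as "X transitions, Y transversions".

Transitions (purine↔purine or pyrimidine↔pyrimidine): none.
Transversions (purine↔pyrimidine): 12 T→G, 14 C→A, 26 T→G.

0 transitions, 3 transversions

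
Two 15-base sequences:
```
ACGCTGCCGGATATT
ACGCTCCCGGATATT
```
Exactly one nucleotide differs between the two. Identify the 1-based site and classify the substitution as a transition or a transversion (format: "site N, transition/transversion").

Site 6 changes G→C. G is a purine and C is a pyrimidine, so this is a transversion.

site 6, transversion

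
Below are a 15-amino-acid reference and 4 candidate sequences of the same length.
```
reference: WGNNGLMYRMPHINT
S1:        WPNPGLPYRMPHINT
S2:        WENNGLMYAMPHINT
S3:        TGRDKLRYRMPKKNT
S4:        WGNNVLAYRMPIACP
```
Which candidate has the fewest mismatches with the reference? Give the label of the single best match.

Hamming distances to reference — S1: 3; S2: 2; S3: 7; S4: 6.
Smallest is S2 with 2 mismatches.

S2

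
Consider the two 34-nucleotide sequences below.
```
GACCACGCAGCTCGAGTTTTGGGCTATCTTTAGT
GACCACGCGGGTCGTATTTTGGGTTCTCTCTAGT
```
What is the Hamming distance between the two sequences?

7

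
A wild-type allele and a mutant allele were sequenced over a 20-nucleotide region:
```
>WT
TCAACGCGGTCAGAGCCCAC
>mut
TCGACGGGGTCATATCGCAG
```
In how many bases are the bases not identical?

The sequences differ at bases 3, 7, 13, 15, 17, 20 (1-based) — 6 in total.

6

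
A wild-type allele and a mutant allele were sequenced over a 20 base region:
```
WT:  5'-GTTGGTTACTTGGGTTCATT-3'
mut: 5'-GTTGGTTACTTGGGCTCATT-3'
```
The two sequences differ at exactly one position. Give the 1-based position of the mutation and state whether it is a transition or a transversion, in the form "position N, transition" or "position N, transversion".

The sequences differ only at position 15: T→C (pyrimidine→pyrimidine), a transition.

position 15, transition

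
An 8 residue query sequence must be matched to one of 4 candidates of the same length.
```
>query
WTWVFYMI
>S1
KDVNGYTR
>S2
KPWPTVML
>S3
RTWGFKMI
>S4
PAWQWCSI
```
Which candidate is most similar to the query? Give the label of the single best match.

S3

Hamming distances to query — S1: 7; S2: 6; S3: 3; S4: 6.
Smallest is S3 with 3 mismatches.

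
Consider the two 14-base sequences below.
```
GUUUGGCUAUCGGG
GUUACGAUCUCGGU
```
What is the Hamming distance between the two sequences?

5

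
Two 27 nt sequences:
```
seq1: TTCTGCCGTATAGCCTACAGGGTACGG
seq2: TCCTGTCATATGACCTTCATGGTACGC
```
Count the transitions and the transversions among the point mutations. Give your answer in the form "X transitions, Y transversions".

Mismatches (1-based):
site 2: T→C (pyrimidine→pyrimidine, transition)
site 6: C→T (pyrimidine→pyrimidine, transition)
site 8: G→A (purine→purine, transition)
site 12: A→G (purine→purine, transition)
site 13: G→A (purine→purine, transition)
site 17: A→T (purine→pyrimidine, transversion)
site 20: G→T (purine→pyrimidine, transversion)
site 27: G→C (purine→pyrimidine, transversion)

5 transitions, 3 transversions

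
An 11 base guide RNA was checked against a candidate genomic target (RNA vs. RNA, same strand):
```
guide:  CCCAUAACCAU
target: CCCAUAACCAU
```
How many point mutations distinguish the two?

No positions differ; the sequences are identical.

0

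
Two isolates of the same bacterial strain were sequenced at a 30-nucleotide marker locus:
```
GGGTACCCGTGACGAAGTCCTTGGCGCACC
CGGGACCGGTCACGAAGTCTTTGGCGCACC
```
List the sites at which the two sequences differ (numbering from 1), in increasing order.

Scanning 1-based: 1: G/C; 4: T/G; 8: C/G; 11: G/C; 20: C/T.

1, 4, 8, 11, 20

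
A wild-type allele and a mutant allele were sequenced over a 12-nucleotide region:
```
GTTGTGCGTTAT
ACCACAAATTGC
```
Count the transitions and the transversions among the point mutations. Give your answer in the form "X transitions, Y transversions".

Transitions (purine↔purine or pyrimidine↔pyrimidine): 1 G→A, 2 T→C, 3 T→C, 4 G→A, 5 T→C, 6 G→A, 8 G→A, 11 A→G, 12 T→C.
Transversions (purine↔pyrimidine): 7 C→A.

9 transitions, 1 transversion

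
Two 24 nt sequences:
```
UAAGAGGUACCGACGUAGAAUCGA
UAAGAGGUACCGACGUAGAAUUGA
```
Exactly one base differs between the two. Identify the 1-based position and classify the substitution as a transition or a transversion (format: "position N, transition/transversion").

The sequences differ only at position 22: C→U (pyrimidine→pyrimidine), a transition.

position 22, transition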